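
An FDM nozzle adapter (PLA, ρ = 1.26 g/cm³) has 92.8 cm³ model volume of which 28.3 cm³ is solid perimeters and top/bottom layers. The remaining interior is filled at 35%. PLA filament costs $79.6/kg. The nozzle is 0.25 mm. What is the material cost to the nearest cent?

Infill region = 92.8 − 28.3, so 64.5 cm³.
Deposited infill = 0.35 × 64.5, so 22.575 cm³.
Total extruded = 28.3 + 22.575, so 50.875 cm³.
Mass = 50.875 × 1.26 = 64.1025 g.
At $79.6/kg: 64.1025/1000 × 79.6 = $5.10.

$5.10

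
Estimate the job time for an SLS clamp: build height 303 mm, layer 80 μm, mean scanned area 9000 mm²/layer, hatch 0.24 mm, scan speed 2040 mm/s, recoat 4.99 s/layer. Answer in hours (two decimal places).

Layers = ⌈303/0.08⌉ = 3788.
Per-layer scan distance = 9000 / 0.24 = 37500 mm.
Laser time per layer = 37500 / 2040, so 18.3824 s.
Per-layer time: 18.3824 + 4.99 → 23.3724 s.
Build time = 3788 × 23.3724 = 88534.6512 s = 24.59 hours.

24.59 hours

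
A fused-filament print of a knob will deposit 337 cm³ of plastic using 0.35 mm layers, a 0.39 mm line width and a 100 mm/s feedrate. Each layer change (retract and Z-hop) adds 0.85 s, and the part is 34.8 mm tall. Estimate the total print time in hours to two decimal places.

Line area: 0.35 × 0.39 → 0.1365 mm².
Toolpath length = 337 cm³ / 0.1365 mm² = 337000 / 0.1365 = 2468864.5 mm.
Time extruding = 2468864.5 / 100 = 24688.6 s.
Layer count = ceil(34.8 / 0.35) = 100.
Layer-change overhead = 100 × 0.85 = 85 s.
Altogether 24688.6 + 85 = 24773.6 s, i.e. 6.88 hours.

6.88 hours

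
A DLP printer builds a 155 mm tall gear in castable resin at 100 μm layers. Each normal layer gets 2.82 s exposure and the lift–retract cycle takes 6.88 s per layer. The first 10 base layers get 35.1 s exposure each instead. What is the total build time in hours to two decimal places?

4.27 hours

Layers = ⌈155/0.1⌉ = 1550.
Burn-in layers: 10 × (35.1 + 6.88) → 419.8 s.
Regular layers = 1540 × (2.82 + 6.88), so 14938 s.
Sum: 419.8 + 14938 = 15357.8 s → 4.27 hours.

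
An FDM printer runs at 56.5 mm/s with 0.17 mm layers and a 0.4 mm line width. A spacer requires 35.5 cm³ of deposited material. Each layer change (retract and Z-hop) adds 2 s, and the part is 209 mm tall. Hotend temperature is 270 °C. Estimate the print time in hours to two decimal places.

3.25 hours

Bead cross-section = 0.17 × 0.4 = 0.068 mm².
Toolpath length = 35.5 cm³ / 0.068 mm² = 35500 / 0.068 = 522058.8 mm.
Extrusion time: 522058.8 / 56.5 → 9240 s.
Layer count = ceil(209 / 0.17) = 1230.
Non-print overhead = 1230 × 2 = 2460 s.
Total = 9240 + 2460 = 11700 s = 3.25 hours.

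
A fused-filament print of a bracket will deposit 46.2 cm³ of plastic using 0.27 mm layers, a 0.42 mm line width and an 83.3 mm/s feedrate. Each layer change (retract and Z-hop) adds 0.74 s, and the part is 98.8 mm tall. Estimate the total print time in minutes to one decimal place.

Line area = 0.27 × 0.42 = 0.1134 mm².
Total extruded path = 46200/0.1134 = 407407.4 mm.
Time extruding: 407407.4 / 83.3 → 4890.8 s.
Layers = ⌈98.8/0.27⌉ = 366.
Non-print overhead = 366 × 0.74 = 270.84 s.
Altogether 4890.8 + 270.84 = 5161.64 s, i.e. 86.0 minutes.

86.0 minutes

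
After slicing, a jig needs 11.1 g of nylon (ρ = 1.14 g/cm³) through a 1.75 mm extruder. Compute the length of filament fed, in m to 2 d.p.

4.05 m

Volume = 11.1 g / 1.14 g·cm⁻³ = 9.7368 cm³ = 9736.8 mm³.
Cross-section of 1.75 mm filament: π·(1.75/2)² = 2.4053 mm².
L = V/A = 9736.8/2.4053 = 4048.06 mm → 4.05 m.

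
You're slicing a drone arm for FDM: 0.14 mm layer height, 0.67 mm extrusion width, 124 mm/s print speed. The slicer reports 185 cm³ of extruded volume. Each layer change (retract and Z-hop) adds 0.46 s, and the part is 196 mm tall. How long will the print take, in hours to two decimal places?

Line area = 0.14 × 0.67 = 0.0938 mm².
Path length: 185000 mm³ / 0.0938 mm² → 1972281.4 mm.
Time extruding: 1972281.4 / 124 → 15905.5 s.
Layers = ⌈196/0.14⌉ = 1400.
Layer-change overhead = 1400 × 0.46 = 644 s.
Total = 15905.5 + 644 = 16549.5 s = 4.60 hours.

4.60 hours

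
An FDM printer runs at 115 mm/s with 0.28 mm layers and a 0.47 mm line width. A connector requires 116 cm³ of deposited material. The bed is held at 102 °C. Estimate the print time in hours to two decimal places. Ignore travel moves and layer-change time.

Line area: 0.28 × 0.47 → 0.1316 mm².
Path length: 116000 mm³ / 0.1316 mm² → 881459 mm.
Print-move time = 881459 / 115, so 7664.9 s.
7664.9 s = 2.13 hours.

2.13 hours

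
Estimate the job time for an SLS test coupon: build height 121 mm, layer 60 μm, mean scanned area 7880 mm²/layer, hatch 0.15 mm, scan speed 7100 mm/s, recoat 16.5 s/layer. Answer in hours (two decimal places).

Layers = ⌈121/0.06⌉ = 2017.
Per-layer scan distance = 7880 / 0.15, so 52533.3 mm.
Scan time per layer = 52533.3 / 7100 = 7.3991 s.
Layer cycle = 7.3991 + 16.5 = 23.8991 s.
Build time = 2017 × 23.8991 = 48204.4847 s = 13.39 hours.

13.39 hours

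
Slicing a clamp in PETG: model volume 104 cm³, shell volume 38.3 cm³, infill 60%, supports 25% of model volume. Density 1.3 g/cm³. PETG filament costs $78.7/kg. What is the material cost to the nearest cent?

Infill region = 104 − 38.3 = 65.7 cm³.
Deposited infill = 0.60 × 65.7 = 39.42 cm³.
Support = 0.25 × 104, so 26 cm³.
Total printed volume = 38.3 + 39.42 + 26, so 103.72 cm³.
Mass: 103.72 × 1.3 → 134.836 g.
At $78.7/kg: 134.836/1000 × 78.7 = $10.61.

$10.61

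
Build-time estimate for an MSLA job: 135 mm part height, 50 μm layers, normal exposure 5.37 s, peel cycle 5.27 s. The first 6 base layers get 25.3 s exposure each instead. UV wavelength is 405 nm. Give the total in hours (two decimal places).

Layers = ⌈135/0.05⌉ = 2700.
Bottom layers: 6 × (25.3 + 5.27) → 183.42 s.
Regular layers = 2694 × (5.37 + 5.27) = 28664.16 s.
Sum: 183.42 + 28664.16 = 28847.58 s → 8.01 hours.

8.01 hours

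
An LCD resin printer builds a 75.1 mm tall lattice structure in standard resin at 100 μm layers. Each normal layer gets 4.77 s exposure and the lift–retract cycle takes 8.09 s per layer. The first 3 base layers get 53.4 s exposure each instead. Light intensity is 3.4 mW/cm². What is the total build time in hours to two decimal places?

2.72 hours

Number of layers: 75.1 / 0.1 → 751 (rounded up).
Burn-in layers: 3 × (53.4 + 8.09) → 184.47 s.
Remaining layers = 748 × (4.77 + 8.09) = 9619.28 s.
Total = 184.47 + 9619.28 = 9803.75 s = 2.72 hours.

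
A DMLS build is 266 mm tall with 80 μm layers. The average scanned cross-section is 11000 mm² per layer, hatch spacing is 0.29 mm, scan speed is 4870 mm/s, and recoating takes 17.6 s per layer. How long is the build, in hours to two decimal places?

23.45 hours

Number of layers: 266 / 0.08 → 3325 (rounded up).
Scan path per layer: 11000 / 0.29 → 37931 mm.
Laser time per layer = 37931 / 4870, so 7.7887 s.
Time per layer = 7.7887 + 17.6 = 25.3887 s.
Build time = 3325 × 25.3887 = 84417.4275 s = 23.45 hours.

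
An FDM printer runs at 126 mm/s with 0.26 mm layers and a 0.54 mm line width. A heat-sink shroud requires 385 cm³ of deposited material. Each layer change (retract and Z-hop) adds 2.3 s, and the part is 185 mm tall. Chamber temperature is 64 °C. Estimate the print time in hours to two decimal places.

6.50 hours

Bead cross-section: 0.26 × 0.54 → 0.1404 mm².
Toolpath length = 385 cm³ / 0.1404 mm² = 385000 / 0.1404 = 2742165.2 mm.
Extrusion time = 2742165.2 / 126 = 21763.2 s.
Layers = ⌈185/0.26⌉ = 712.
Non-print overhead: 712 × 2.3 → 1637.6 s.
Altogether 21763.2 + 1637.6 = 23400.8 s, i.e. 6.50 hours.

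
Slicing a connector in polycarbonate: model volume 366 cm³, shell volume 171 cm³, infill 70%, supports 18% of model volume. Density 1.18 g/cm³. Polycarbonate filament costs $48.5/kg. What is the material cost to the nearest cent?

$21.37

Interior volume: 366 − 171 → 195 cm³.
Infill deposited = 0.70 × 195 = 136.5 cm³.
Support = 0.18 × 366, so 65.88 cm³.
Total extruded = 171 + 136.5 + 65.88, so 373.38 cm³.
Mass = 373.38 × 1.18, so 440.5884 g.
At $48.5/kg: 440.5884/1000 × 48.5 = $21.37.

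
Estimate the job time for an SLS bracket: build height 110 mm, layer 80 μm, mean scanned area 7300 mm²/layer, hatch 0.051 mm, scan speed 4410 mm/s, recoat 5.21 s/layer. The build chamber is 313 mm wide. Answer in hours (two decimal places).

14.39 hours

Layers = ⌈110/0.08⌉ = 1375.
Per-layer scan distance = 7300 / 0.051, so 143137.3 mm.
Scan time per layer: 143137.3 / 4410 → 32.4574 s.
Layer cycle: 32.4574 + 5.21 → 37.6674 s.
1375 layers × 37.6674 s/layer = 51792.675 s, i.e. 14.39 hours.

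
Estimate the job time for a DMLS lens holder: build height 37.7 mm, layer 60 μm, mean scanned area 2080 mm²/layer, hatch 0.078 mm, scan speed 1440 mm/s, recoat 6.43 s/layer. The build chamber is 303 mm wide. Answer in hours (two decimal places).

4.36 hours

Layers = ⌈37.7/0.06⌉ = 629.
Scan path per layer = 2080 / 0.078, so 26666.7 mm.
Laser time per layer: 26666.7 / 1440 → 18.5185 s.
Time per layer = 18.5185 + 6.43 = 24.9485 s.
629 layers × 24.9485 s/layer = 15692.6065 s, i.e. 4.36 hours.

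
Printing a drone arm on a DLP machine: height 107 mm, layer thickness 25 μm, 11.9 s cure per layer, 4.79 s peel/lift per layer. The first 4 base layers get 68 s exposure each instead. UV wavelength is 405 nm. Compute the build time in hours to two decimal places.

Layers = ⌈107/0.025⌉ = 4280.
Bottom layers = 4 × (68 + 4.79) = 291.16 s.
Regular layers = 4276 × (11.9 + 4.79), so 71366.44 s.
Sum: 291.16 + 71366.44 = 71657.6 s → 19.90 hours.

19.90 hours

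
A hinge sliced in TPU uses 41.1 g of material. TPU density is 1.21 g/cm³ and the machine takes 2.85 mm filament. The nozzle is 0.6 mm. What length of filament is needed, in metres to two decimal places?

5.32 m

Volume = 41.1 g / 1.21 g·cm⁻³ = 33.9669 cm³ = 33966.9 mm³.
Cross-section of 2.85 mm filament: π·(2.85/2)² = 6.3794 mm².
L = V/A = 33966.9/6.3794 = 5324.47 mm → 5.32 m.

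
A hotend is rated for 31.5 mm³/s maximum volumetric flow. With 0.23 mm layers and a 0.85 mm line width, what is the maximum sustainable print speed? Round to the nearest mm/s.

Bead cross-section = 0.23 × 0.85 = 0.1955 mm².
v_max = Q/A = 31.5/0.1955 = 161.13 mm/s → 161 mm/s.

161 mm/s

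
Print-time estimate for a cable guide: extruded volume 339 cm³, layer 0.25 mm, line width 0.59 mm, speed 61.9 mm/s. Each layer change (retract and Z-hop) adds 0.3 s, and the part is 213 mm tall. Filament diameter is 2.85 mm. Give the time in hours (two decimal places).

Extrusion cross-section = 0.25 × 0.59, so 0.1475 mm².
Toolpath length = 339 cm³ / 0.1475 mm² = 339000 / 0.1475 = 2298305.1 mm.
Extrusion time = 2298305.1 / 61.9 = 37129.3 s.
Number of layers: 213 / 0.25 → 852 (rounded up).
Non-print overhead = 852 × 0.3, so 255.6 s.
Altogether 37129.3 + 255.6 = 37384.9 s, i.e. 10.38 hours.

10.38 hours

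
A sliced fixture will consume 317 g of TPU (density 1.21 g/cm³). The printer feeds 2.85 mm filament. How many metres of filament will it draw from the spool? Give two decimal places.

Volume = 317 g / 1.21 g·cm⁻³ = 261.9835 cm³ = 261983.5 mm³.
Cross-section of 2.85 mm filament: π·(2.85/2)² = 6.3794 mm².
L = V/A = 261983.5/6.3794 = 41067.11 mm → 41.07 m.

41.07 m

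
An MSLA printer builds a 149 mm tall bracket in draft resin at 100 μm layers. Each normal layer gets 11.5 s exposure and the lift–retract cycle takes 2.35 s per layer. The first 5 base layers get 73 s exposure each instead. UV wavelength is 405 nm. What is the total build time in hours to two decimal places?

Layer count = ceil(149 / 0.1) = 1490.
Bottom layers = 5 × (73 + 2.35) = 376.75 s.
Normal layers = 1485 × (11.5 + 2.35), so 20567.25 s.
Sum: 376.75 + 20567.25 = 20944 s → 5.82 hours.

5.82 hours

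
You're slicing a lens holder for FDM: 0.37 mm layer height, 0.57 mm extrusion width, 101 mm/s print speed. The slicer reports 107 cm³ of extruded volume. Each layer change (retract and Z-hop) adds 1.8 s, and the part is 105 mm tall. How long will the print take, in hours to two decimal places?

Line area = 0.37 × 0.57 = 0.2109 mm².
Path length: 107000 mm³ / 0.2109 mm² → 507349.5 mm.
Print-move time = 507349.5 / 101, so 5023.3 s.
Layer count = ceil(105 / 0.37) = 284.
Z-hop total: 284 × 1.8 → 511.2 s.
Total = 5023.3 + 511.2 = 5534.5 s = 1.54 hours.

1.54 hours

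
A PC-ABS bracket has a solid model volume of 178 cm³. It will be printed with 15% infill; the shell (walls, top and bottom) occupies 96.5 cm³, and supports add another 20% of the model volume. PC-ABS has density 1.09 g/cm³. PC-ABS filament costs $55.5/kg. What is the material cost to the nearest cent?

Infill region = 178 − 96.5 = 81.5 cm³.
Deposited infill = 0.15 × 81.5, so 12.225 cm³.
Support: 0.20 × 178 → 35.6 cm³.
Deposited volume = 96.5 + 12.225 + 35.6, so 144.325 cm³.
Mass = 144.325 × 1.09, so 157.31425 g.
Cost = 157.31425 g / 1000 × $55.5/kg = $8.73.

$8.73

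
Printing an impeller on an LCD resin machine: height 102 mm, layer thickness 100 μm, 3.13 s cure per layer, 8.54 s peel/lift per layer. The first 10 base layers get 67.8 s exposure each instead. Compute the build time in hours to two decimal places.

Layers = ⌈102/0.1⌉ = 1020.
Bottom layers = 10 × (67.8 + 8.54), so 763.4 s.
Remaining layers = 1010 × (3.13 + 8.54) = 11786.7 s.
Sum: 763.4 + 11786.7 = 12550.1 s → 3.49 hours.

3.49 hours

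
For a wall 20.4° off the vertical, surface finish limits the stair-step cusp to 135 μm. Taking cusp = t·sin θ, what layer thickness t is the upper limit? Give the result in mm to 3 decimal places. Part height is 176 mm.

0.387 mm

sin(20.4°) = 0.3486; t_max = 0.135/0.3486 = 0.387 mm.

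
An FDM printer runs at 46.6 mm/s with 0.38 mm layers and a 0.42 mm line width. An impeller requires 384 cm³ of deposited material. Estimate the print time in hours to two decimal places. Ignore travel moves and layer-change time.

14.34 hours

Bead cross-section: 0.38 × 0.42 → 0.1596 mm².
Total extruded path = 384000/0.1596 = 2406015 mm.
Extrusion time: 2406015 / 46.6 → 51631.2 s.
51631.2 s = 14.34 hours.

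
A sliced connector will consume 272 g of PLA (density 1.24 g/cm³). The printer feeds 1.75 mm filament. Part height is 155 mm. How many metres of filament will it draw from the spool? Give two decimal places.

Volume = 272 g / 1.24 g·cm⁻³ = 219.3548 cm³ = 219354.8 mm³.
A = π r² = π × 0.875² = 2.4053 mm².
L = V/A = 219354.8/2.4053 = 91196.44 mm → 91.20 m.

91.20 m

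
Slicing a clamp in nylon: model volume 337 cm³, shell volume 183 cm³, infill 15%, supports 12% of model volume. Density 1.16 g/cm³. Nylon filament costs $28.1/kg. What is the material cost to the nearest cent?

$8.04

Interior volume = 337 − 183, so 154 cm³.
Infill deposited: 0.15 × 154 → 23.1 cm³.
Support = 0.12 × 337 = 40.44 cm³.
Deposited volume = 183 + 23.1 + 40.44 = 246.54 cm³.
Mass = 246.54 × 1.16, so 285.9864 g.
At $28.1/kg: 285.9864/1000 × 28.1 = $8.04.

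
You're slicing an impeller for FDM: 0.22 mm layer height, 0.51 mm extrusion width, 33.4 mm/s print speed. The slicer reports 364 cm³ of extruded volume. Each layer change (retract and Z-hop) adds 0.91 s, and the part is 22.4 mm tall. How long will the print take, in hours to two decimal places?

27.01 hours

Extrusion cross-section = 0.22 × 0.51 = 0.1122 mm².
Path length: 364000 mm³ / 0.1122 mm² → 3244206.8 mm.
Print-move time: 3244206.8 / 33.4 → 97131.9 s.
Layer count = ceil(22.4 / 0.22) = 102.
Z-hop total: 102 × 0.91 → 92.82 s.
Altogether 97131.9 + 92.82 = 97224.72 s, i.e. 27.01 hours.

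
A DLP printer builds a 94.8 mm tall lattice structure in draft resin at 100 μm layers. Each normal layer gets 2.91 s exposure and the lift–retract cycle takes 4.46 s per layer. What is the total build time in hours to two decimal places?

1.94 hours

Layer count = ceil(94.8 / 0.1) = 948.
Per-layer time: 2.91 + 4.46 → 7.37 s.
Total = 948 × 7.37 = 6986.76 s = 1.94 hours.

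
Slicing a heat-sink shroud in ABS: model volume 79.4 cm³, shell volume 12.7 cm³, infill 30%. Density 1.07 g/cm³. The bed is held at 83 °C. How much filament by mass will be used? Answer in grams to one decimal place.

Interior volume = 79.4 − 12.7, so 66.7 cm³.
Deposited infill = 0.30 × 66.7, so 20.01 cm³.
Total printed volume = 12.7 + 20.01 = 32.71 cm³.
Mass: 32.71 × 1.07 → 34.9997 g.

35.0 g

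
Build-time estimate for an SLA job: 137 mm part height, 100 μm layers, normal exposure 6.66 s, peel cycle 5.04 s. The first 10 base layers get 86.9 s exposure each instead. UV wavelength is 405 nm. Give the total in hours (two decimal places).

4.68 hours

Layer count = ceil(137 / 0.1) = 1370.
Bottom layers = 10 × (86.9 + 5.04), so 919.4 s.
Regular layers: 1360 × (6.66 + 5.04) → 15912 s.
Sum: 919.4 + 15912 = 16831.4 s → 4.68 hours.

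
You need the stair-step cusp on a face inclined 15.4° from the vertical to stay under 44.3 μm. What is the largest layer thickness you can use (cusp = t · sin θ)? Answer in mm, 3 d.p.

Layer height = cusp / sin(15.4°) = 0.0443 / 0.2656 = 0.167 mm.

0.167 mm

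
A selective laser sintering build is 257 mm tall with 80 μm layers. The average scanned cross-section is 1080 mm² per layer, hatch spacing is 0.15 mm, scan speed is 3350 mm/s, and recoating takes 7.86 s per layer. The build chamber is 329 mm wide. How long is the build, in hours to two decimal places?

8.93 hours

Layers = ⌈257/0.08⌉ = 3213.
Per-layer scan distance: 1080 / 0.15 → 7200 mm.
Per-layer scan time = 7200 / 3350, so 2.1493 s.
Time per layer = 2.1493 + 7.86, so 10.0093 s.
Total: 3213 × 10.0093 s = 32159.8809 s → 8.93 hours.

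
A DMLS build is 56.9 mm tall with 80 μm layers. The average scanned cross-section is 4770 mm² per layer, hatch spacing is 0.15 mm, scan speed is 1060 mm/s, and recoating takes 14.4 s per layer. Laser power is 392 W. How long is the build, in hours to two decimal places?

8.78 hours

Layers = ⌈56.9/0.08⌉ = 712.
Scan path per layer = 4770 / 0.15 = 31800 mm.
Scan time per layer: 31800 / 1060 → 30 s.
Layer cycle = 30 + 14.4, so 44.4 s.
Total: 712 × 44.4 s = 31612.8 s → 8.78 hours.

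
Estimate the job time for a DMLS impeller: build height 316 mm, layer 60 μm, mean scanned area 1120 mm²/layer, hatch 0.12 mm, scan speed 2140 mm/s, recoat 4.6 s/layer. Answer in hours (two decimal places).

13.11 hours

Layer count = ceil(316 / 0.06) = 5267.
Scan path per layer = 1120 / 0.12, so 9333.3 mm.
Scan time per layer = 9333.3 / 2140, so 4.3614 s.
Per-layer time: 4.3614 + 4.6 → 8.9614 s.
Total: 5267 × 8.9614 s = 47199.6938 s → 13.11 hours.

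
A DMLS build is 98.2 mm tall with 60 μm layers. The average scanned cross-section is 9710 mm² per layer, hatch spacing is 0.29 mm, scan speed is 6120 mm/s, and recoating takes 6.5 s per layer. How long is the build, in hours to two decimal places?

Layer count = ceil(98.2 / 0.06) = 1637.
Scan path per layer: 9710 / 0.29 → 33482.8 mm.
Per-layer scan time = 33482.8 / 6120 = 5.471 s.
Time per layer: 5.471 + 6.5 → 11.971 s.
Total: 1637 × 11.971 s = 19596.527 s → 5.44 hours.

5.44 hours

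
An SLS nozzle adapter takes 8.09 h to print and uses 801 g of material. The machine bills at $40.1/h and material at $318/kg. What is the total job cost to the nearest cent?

Machine cost: 40.1 × 8.09 → $324.409.
Material charge: 318 × 801/1000 → $254.718.
Job cost: 324.409 + 254.718 = 579.127 ≈ $579.13.

$579.13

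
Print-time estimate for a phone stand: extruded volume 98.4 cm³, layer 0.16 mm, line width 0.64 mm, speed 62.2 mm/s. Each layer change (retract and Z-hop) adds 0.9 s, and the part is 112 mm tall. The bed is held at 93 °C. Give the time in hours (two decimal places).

4.47 hours

Bead cross-section = 0.16 × 0.64, so 0.1024 mm².
Path length: 98400 mm³ / 0.1024 mm² → 960937.5 mm.
Print-move time = 960937.5 / 62.2 = 15449.2 s.
Layer count = ceil(112 / 0.16) = 700.
Z-hop total = 700 × 0.9 = 630 s.
Altogether 15449.2 + 630 = 16079.2 s, i.e. 4.47 hours.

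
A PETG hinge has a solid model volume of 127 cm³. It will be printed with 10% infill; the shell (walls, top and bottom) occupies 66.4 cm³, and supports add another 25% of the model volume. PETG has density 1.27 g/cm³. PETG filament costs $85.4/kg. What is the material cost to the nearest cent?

$11.30

Infill region: 127 − 66.4 → 60.6 cm³.
Deposited infill = 0.10 × 60.6, so 6.06 cm³.
Support = 0.25 × 127, so 31.75 cm³.
Total printed volume = 66.4 + 6.06 + 31.75 = 104.21 cm³.
Mass = 104.21 × 1.27 = 132.3467 g.
Cost = 132.3467 g / 1000 × $85.4/kg = $11.30.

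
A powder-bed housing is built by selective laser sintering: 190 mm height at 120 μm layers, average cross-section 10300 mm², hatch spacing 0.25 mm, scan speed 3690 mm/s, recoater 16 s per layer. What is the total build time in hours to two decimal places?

11.95 hours

Layers = ⌈190/0.12⌉ = 1584.
Scan path per layer = 10300 / 0.25 = 41200 mm.
Laser time per layer: 41200 / 3690 → 11.1653 s.
Layer cycle = 11.1653 + 16 = 27.1653 s.
Total: 1584 × 27.1653 s = 43029.8352 s → 11.95 hours.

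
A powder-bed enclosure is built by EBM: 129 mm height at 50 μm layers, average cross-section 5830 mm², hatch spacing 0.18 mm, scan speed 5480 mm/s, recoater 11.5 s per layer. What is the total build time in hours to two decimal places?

Number of layers: 129 / 0.05 → 2580 (rounded up).
Hatch length per layer = 5830 / 0.18 = 32388.9 mm.
Scan time per layer: 32388.9 / 5480 → 5.9104 s.
Per-layer time = 5.9104 + 11.5, so 17.4104 s.
Total: 2580 × 17.4104 s = 44918.832 s → 12.48 hours.

12.48 hours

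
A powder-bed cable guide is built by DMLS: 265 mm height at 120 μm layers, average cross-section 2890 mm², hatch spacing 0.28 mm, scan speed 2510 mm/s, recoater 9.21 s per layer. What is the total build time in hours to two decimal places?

8.17 hours

Layers = ⌈265/0.12⌉ = 2209.
Scan path per layer = 2890 / 0.28 = 10321.4 mm.
Laser time per layer = 10321.4 / 2510, so 4.1121 s.
Per-layer time: 4.1121 + 9.21 → 13.3221 s.
2209 layers × 13.3221 s/layer = 29428.5189 s, i.e. 8.17 hours.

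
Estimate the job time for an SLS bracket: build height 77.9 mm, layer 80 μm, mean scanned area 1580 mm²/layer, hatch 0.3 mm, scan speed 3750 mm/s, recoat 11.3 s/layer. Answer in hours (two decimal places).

3.44 hours

Layer count = ceil(77.9 / 0.08) = 974.
Scan path per layer: 1580 / 0.3 → 5266.7 mm.
Per-layer scan time = 5266.7 / 3750 = 1.4045 s.
Layer cycle: 1.4045 + 11.3 → 12.7045 s.
Total: 974 × 12.7045 s = 12374.183 s → 3.44 hours.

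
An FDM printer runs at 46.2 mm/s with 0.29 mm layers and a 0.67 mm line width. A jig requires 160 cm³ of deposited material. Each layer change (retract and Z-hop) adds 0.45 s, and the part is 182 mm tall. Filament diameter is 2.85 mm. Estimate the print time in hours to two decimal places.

Line area = 0.29 × 0.67 = 0.1943 mm².
Total extruded path = 160000/0.1943 = 823468.9 mm.
Time extruding = 823468.9 / 46.2, so 17824 s.
Number of layers: 182 / 0.29 → 628 (rounded up).
Non-print overhead: 628 × 0.45 → 282.6 s.
Altogether 17824 + 282.6 = 18106.6 s, i.e. 5.03 hours.

5.03 hours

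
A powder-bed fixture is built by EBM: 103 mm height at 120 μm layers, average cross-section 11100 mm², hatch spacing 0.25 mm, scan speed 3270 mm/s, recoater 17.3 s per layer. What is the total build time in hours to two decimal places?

7.37 hours

Layers = ⌈103/0.12⌉ = 859.
Per-layer scan distance = 11100 / 0.25, so 44400 mm.
Beam time per layer: 44400 / 3270 → 13.578 s.
Layer cycle = 13.578 + 17.3 = 30.878 s.
Total: 859 × 30.878 s = 26524.202 s → 7.37 hours.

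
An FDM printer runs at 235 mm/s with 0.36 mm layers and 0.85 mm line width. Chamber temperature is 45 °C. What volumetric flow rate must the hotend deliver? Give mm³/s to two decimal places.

71.91

Bead cross-section: 0.36 × 0.85 → 0.306 mm².
Volumetric flow = 235 × 0.306 = 71.91 mm³/s.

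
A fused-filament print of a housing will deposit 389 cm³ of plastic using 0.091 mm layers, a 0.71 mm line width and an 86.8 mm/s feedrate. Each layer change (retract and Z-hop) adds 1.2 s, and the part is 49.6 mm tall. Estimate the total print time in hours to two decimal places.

Extrusion cross-section: 0.091 × 0.71 → 0.06461 mm².
Total extruded path = 389000/0.06461 = 6020739.8 mm.
Time extruding: 6020739.8 / 86.8 → 69363.4 s.
Layers = ⌈49.6/0.091⌉ = 546.
Non-print overhead = 546 × 1.2, so 655.2 s.
Total = 69363.4 + 655.2 = 70018.6 s = 19.45 hours.

19.45 hours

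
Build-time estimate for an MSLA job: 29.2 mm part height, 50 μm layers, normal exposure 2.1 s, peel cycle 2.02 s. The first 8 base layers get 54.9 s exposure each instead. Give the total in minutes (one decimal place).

47.1 minutes

Number of layers: 29.2 / 0.05 → 584 (rounded up).
Bottom layers: 8 × (54.9 + 2.02) → 455.36 s.
Regular layers = 576 × (2.1 + 2.02), so 2373.12 s.
Total = 455.36 + 2373.12 = 2828.48 s = 47.1 minutes.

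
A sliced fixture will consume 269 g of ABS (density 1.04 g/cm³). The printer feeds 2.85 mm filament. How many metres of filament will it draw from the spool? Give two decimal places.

Extruded volume: 269/1.04 = 258.6538 cm³ (258653.8 mm³).
Cross-section of 2.85 mm filament: π·(2.85/2)² = 6.3794 mm².
L = V/A = 258653.8/6.3794 = 40545.16 mm → 40.55 m.

40.55 m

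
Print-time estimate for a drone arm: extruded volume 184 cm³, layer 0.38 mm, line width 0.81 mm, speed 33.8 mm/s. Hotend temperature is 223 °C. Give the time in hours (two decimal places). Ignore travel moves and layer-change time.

Bead cross-section: 0.38 × 0.81 → 0.3078 mm².
Toolpath length = 184 cm³ / 0.3078 mm² = 184000 / 0.3078 = 597790.8 mm.
Print-move time = 597790.8 / 33.8 = 17686.1 s.
Converting: 17686.1 s = 4.91 hours.

4.91 hours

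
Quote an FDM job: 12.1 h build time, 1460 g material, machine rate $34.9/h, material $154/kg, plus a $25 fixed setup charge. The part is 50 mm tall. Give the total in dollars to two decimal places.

Machine cost = 34.9 × 12.1, so $422.29.
Feedstock cost = 154 × 1460/1000 = $224.84.
Total = 422.29 + 224.84 + 25 = $672.13.

$672.13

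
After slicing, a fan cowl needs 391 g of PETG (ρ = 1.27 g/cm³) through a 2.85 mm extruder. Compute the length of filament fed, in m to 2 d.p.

48.26 m

Volume = 391 g / 1.27 g·cm⁻³ = 307.874 cm³ = 307874 mm³.
Filament cross-section = π × (2.85/2)² = 6.3794 mm².
L = V/A = 307874/6.3794 = 48260.65 mm → 48.26 m.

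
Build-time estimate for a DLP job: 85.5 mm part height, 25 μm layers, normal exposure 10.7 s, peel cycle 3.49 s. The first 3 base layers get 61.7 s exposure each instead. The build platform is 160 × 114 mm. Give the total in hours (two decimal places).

13.52 hours

Layers = ⌈85.5/0.025⌉ = 3420.
Burn-in layers = 3 × (61.7 + 3.49), so 195.57 s.
Normal layers = 3417 × (10.7 + 3.49) = 48487.23 s.
Total = 195.57 + 48487.23 = 48682.8 s = 13.52 hours.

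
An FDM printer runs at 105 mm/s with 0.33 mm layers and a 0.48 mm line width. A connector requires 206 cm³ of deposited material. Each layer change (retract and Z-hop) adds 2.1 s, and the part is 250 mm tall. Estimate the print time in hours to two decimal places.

Bead cross-section = 0.33 × 0.48 = 0.1584 mm².
Toolpath length = 206 cm³ / 0.1584 mm² = 206000 / 0.1584 = 1300505.1 mm.
Extrusion time = 1300505.1 / 105, so 12385.8 s.
Layer count = ceil(250 / 0.33) = 758.
Z-hop total = 758 × 2.1, so 1591.8 s.
Altogether 12385.8 + 1591.8 = 13977.6 s, i.e. 3.88 hours.

3.88 hours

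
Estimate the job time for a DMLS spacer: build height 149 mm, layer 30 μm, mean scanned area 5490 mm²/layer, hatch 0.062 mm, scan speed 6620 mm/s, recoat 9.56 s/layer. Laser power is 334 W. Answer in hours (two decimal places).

31.65 hours

Layers = ⌈149/0.03⌉ = 4967.
Per-layer scan distance: 5490 / 0.062 → 88548.4 mm.
Laser time per layer = 88548.4 / 6620 = 13.3759 s.
Layer cycle = 13.3759 + 9.56 = 22.9359 s.
4967 layers × 22.9359 s/layer = 113922.6153 s, i.e. 31.65 hours.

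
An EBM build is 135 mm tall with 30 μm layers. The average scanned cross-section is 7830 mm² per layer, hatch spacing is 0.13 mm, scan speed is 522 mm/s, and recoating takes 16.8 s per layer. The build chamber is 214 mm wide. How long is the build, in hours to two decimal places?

Layer count = ceil(135 / 0.03) = 4500.
Scan path per layer = 7830 / 0.13, so 60230.8 mm.
Per-layer scan time = 60230.8 / 522 = 115.3847 s.
Time per layer = 115.3847 + 16.8 = 132.1847 s.
Total: 4500 × 132.1847 s = 594831.15 s → 165.23 hours.

165.23 hours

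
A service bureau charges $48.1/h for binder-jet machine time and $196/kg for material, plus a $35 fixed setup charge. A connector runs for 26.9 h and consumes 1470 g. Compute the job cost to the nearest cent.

Machine cost = 48.1 × 26.9, so $1293.89.
Material charge = 196 × 1470/1000 = $288.12.
Total = 1293.89 + 288.12 + 35 = $1617.01.

$1617.01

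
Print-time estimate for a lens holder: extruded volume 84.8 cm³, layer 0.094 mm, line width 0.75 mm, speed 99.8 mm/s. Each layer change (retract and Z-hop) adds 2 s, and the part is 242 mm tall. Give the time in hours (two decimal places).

4.78 hours

Bead cross-section = 0.094 × 0.75 = 0.0705 mm².
Total extruded path = 84800/0.0705 = 1202836.9 mm.
Time extruding = 1202836.9 / 99.8, so 12052.5 s.
Layer count = ceil(242 / 0.094) = 2575.
Z-hop total: 2575 × 2 → 5150 s.
Total = 12052.5 + 5150 = 17202.5 s = 4.78 hours.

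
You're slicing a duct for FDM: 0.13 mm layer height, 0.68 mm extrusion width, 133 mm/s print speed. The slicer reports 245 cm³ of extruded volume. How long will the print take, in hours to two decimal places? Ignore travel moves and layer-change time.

5.79 hours

Line area = 0.13 × 0.68 = 0.0884 mm².
Toolpath length = 245 cm³ / 0.0884 mm² = 245000 / 0.0884 = 2771493.2 mm.
Time extruding = 2771493.2 / 133, so 20838.3 s.
In the requested units: 20838.3 s = 5.79 hours.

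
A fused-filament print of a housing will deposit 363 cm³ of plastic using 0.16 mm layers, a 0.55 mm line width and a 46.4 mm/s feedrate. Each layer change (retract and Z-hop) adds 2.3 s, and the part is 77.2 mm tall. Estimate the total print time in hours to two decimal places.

25.00 hours

Bead cross-section: 0.16 × 0.55 → 0.088 mm².
Path length: 363000 mm³ / 0.088 mm² → 4125000 mm.
Time extruding: 4125000 / 46.4 → 88900.9 s.
Number of layers: 77.2 / 0.16 → 483 (rounded up).
Z-hop total = 483 × 2.3, so 1110.9 s.
Altogether 88900.9 + 1110.9 = 90011.8 s, i.e. 25.00 hours.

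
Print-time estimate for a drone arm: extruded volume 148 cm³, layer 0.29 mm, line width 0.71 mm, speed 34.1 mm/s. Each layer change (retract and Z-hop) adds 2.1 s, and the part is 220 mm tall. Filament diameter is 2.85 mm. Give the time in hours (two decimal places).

6.30 hours

Extrusion cross-section: 0.29 × 0.71 → 0.2059 mm².
Total extruded path = 148000/0.2059 = 718795.5 mm.
Extrusion time: 718795.5 / 34.1 → 21079 s.
Layers = ⌈220/0.29⌉ = 759.
Non-print overhead: 759 × 2.1 → 1593.9 s.
Altogether 21079 + 1593.9 = 22672.9 s, i.e. 6.30 hours.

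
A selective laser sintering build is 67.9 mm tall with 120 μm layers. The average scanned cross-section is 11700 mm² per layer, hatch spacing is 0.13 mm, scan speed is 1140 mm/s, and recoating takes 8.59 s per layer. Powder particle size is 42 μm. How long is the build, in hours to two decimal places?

Number of layers: 67.9 / 0.12 → 566 (rounded up).
Scan path per layer = 11700 / 0.13 = 90000 mm.
Scan time per layer: 90000 / 1140 → 78.9474 s.
Time per layer: 78.9474 + 8.59 → 87.5374 s.
Build time = 566 × 87.5374 = 49546.1684 s = 13.76 hours.

13.76 hours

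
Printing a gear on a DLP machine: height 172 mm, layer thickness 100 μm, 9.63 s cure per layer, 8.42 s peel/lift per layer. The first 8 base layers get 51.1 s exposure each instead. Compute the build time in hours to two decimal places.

Layer count = ceil(172 / 0.1) = 1720.
Burn-in layers = 8 × (51.1 + 8.42), so 476.16 s.
Regular layers = 1712 × (9.63 + 8.42) = 30901.6 s.
Sum: 476.16 + 30901.6 = 31377.76 s → 8.72 hours.

8.72 hours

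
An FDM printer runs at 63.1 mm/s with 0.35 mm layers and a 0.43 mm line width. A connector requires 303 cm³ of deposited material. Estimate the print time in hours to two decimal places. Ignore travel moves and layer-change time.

Line area = 0.35 × 0.43, so 0.1505 mm².
Path length: 303000 mm³ / 0.1505 mm² → 2013289 mm.
Time extruding = 2013289 / 63.1, so 31906.3 s.
That's 31906.3 s → 8.86 hours.

8.86 hours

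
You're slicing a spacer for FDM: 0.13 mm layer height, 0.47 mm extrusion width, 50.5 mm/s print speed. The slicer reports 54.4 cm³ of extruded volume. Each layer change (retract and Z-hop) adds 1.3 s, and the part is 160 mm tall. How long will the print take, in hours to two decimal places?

Bead cross-section = 0.13 × 0.47 = 0.0611 mm².
Path length: 54400 mm³ / 0.0611 mm² → 890343.7 mm.
Extrusion time: 890343.7 / 50.5 → 17630.6 s.
Layer count = ceil(160 / 0.13) = 1231.
Z-hop total = 1231 × 1.3, so 1600.3 s.
Total = 17630.6 + 1600.3 = 19230.9 s = 5.34 hours.

5.34 hours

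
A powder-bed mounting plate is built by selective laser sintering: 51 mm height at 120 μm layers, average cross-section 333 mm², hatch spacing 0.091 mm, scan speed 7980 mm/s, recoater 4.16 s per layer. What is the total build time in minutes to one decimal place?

Number of layers: 51 / 0.12 → 425 (rounded up).
Hatch length per layer = 333 / 0.091 = 3659.3 mm.
Scan time per layer = 3659.3 / 7980 = 0.4586 s.
Layer cycle = 0.4586 + 4.16 = 4.6186 s.
Total: 425 × 4.6186 s = 1962.905 s → 32.7 minutes.

32.7 minutes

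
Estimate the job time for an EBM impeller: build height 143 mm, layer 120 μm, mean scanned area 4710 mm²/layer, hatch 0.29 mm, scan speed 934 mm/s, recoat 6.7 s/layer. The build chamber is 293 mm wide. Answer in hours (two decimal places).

Layer count = ceil(143 / 0.12) = 1192.
Hatch length per layer = 4710 / 0.29 = 16241.4 mm.
Scan time per layer: 16241.4 / 934 → 17.3891 s.
Per-layer time: 17.3891 + 6.7 → 24.0891 s.
Total: 1192 × 24.0891 s = 28714.2072 s → 7.98 hours.

7.98 hours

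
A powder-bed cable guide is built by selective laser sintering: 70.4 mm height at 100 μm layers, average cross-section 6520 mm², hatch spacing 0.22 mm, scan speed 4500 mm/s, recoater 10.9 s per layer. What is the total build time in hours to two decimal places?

Number of layers: 70.4 / 0.1 → 704 (rounded up).
Hatch length per layer = 6520 / 0.22, so 29636.4 mm.
Per-layer scan time = 29636.4 / 4500 = 6.5859 s.
Time per layer = 6.5859 + 10.9 = 17.4859 s.
Total: 704 × 17.4859 s = 12310.0736 s → 3.42 hours.

3.42 hours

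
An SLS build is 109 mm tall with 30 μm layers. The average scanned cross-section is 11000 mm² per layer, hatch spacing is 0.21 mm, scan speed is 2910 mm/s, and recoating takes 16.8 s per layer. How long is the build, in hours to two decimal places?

Number of layers: 109 / 0.03 → 3634 (rounded up).
Hatch length per layer: 11000 / 0.21 → 52381 mm.
Laser time per layer = 52381 / 2910, so 18.0003 s.
Per-layer time = 18.0003 + 16.8 = 34.8003 s.
3634 layers × 34.8003 s/layer = 126464.2902 s, i.e. 35.13 hours.

35.13 hours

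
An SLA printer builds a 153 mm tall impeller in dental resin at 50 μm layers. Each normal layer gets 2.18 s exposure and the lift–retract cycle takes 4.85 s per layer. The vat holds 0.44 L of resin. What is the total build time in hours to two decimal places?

Layer count = ceil(153 / 0.05) = 3060.
Each layer takes = 2.18 + 4.85, so 7.03 s.
Total = 3060 × 7.03 = 21511.8 s = 5.98 hours.

5.98 hours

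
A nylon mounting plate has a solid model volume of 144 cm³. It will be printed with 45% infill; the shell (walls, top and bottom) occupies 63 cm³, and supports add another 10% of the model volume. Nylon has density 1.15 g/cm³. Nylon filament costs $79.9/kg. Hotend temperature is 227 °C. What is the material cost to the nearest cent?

$10.46

Infill region = 144 − 63 = 81 cm³.
Infill deposited: 0.45 × 81 → 36.45 cm³.
Support = 0.10 × 144, so 14.4 cm³.
Deposited volume = 63 + 36.45 + 14.4 = 113.85 cm³.
Mass = 113.85 × 1.15, so 130.9275 g.
At $79.9/kg: 130.9275/1000 × 79.9 = $10.46.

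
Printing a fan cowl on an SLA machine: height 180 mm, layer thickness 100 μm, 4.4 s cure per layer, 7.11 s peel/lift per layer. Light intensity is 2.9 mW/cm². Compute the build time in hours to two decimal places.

5.76 hours

Layers = ⌈180/0.1⌉ = 1800.
Each layer takes = 4.4 + 7.11, so 11.51 s.
Total = 1800 × 11.51 = 20718 s = 5.76 hours.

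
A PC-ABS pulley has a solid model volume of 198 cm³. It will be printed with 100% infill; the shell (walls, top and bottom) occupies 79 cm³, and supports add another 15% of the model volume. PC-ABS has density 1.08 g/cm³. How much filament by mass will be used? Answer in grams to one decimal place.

Interior volume: 198 − 79 → 119 cm³.
Infill deposited = 1.00 × 119, so 119 cm³.
Support = 0.15 × 198, so 29.7 cm³.
Deposited volume = 79 + 119 + 29.7, so 227.7 cm³.
Mass = 227.7 × 1.08 = 245.916 g.

245.9 g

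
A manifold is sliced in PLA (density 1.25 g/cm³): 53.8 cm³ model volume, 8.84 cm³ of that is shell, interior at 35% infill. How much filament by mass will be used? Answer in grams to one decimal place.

Interior volume = 53.8 − 8.84, so 44.96 cm³.
Infill volume = 0.35 × 44.96 = 15.736 cm³.
Deposited volume = 8.84 + 15.736 = 24.576 cm³.
Mass = 24.576 × 1.25, so 30.72 g.

30.7 g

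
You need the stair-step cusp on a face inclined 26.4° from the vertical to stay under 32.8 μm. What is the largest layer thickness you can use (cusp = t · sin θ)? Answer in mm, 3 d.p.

0.074 mm

t = h_c / sin θ = 0.0328 / 0.4446 = 0.074 mm.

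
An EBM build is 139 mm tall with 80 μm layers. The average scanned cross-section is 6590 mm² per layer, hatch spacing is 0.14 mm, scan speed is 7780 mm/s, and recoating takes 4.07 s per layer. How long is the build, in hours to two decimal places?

4.89 hours

Number of layers: 139 / 0.08 → 1738 (rounded up).
Scan path per layer = 6590 / 0.14 = 47071.4 mm.
Scan time per layer = 47071.4 / 7780 = 6.0503 s.
Per-layer time = 6.0503 + 4.07 = 10.1203 s.
1738 layers × 10.1203 s/layer = 17589.0814 s, i.e. 4.89 hours.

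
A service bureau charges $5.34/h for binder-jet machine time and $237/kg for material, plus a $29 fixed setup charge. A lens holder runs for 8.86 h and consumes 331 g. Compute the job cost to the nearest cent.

Time charge: 5.34 × 8.86 → $47.3124.
Material cost = 237 × 331/1000, so $78.447.
Adding setup: 47.3124 + 78.447 + 29 → 154.7594 ≈ $154.76.

$154.76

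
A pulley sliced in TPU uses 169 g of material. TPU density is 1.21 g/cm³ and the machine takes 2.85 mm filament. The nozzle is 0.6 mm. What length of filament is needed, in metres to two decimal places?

21.89 m

Extruded volume: 169/1.21 = 139.6694 cm³ (139669.4 mm³).
Filament cross-section = π × (2.85/2)² = 6.3794 mm².
Length = 139669.4 / 6.3794 = 21893.81 mm = 21.89 m.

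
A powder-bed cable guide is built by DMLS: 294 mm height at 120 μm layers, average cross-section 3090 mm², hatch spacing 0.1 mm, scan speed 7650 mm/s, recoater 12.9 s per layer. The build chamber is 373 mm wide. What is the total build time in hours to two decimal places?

11.53 hours

Number of layers: 294 / 0.12 → 2450 (rounded up).
Scan path per layer = 3090 / 0.1, so 30900 mm.
Per-layer scan time: 30900 / 7650 → 4.0392 s.
Per-layer time = 4.0392 + 12.9 = 16.9392 s.
Total: 2450 × 16.9392 s = 41501.04 s → 11.53 hours.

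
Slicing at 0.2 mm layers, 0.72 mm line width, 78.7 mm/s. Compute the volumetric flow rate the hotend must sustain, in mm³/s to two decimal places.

11.33

Bead cross-section = 0.2 × 0.72, so 0.144 mm².
Volumetric flow = 78.7 × 0.144 = 11.33 mm³/s.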